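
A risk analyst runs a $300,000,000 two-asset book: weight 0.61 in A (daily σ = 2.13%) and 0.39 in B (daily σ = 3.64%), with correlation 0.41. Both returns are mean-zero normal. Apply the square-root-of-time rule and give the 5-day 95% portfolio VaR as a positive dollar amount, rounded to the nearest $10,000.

$25,200,000

σ_p = √(0.61²·2.13² + 0.39²·3.64² + 2·0.41·0.61·0.39·2.13·3.64) = 2.284%.
σ_{5d} = 2.284% × √5 = 5.107%.
z(95%) = 1.645.
VaR = 1.645 × 5.107% = 8.401%; on $300,000,000 that is $25,203,000.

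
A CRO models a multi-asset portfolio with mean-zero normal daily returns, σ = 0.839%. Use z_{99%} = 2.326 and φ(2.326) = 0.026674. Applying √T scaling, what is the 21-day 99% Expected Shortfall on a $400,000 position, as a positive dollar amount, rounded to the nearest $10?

$41,020

σ_{21d} = 0.839% × √21 = 3.845%.
ES multiplier = φ(z)/(1−α) = 0.026674/0.01 = 2.667.
ES = 3.845% × 2.667 = 10.255%; on $400,000: $41,020.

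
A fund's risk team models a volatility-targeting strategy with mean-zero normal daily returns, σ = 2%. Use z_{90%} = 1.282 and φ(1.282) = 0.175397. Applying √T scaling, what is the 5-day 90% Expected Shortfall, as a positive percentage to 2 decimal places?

σ_{5d} = 2% × √5 = 4.472%.
ES multiplier = φ(z)/(1−α) = 0.175397/0.1 = 1.754.
ES = 4.472% × 1.754 = 7.844%.

7.84%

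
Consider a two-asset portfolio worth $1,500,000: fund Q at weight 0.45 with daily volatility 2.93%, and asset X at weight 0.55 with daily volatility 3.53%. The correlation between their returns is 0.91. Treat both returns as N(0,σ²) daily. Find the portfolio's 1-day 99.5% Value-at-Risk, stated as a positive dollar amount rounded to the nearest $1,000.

σ_p² = 0.45²·2.93² + 0.55²·3.53² + 2·0.91·0.45·0.55·2.93·3.53 = 10.1668 (%²).
σ_p = √10.1668 = 3.189%.
At 99.5%, z = 2.576.
VaR = 2.576 × 3.189% = 8.215%; on $1,500,000 that is $123,225.

$123,000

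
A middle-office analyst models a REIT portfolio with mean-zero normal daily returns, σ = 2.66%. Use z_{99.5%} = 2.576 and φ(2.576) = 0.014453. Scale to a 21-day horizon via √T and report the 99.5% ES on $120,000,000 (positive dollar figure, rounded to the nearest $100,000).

$42,300,000

σ_{21d} = 2.66% × √21 = 12.190%.
ES multiplier = φ(z)/(1−α) = 0.014453/0.005 = 2.891.
ES = 12.190% × 2.891 = 35.241%; on $120,000,000: $42,289,200.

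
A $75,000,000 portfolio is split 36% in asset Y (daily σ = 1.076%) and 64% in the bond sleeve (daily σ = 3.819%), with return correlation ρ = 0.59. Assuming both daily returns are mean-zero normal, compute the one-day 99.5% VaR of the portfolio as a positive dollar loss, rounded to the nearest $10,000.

σ_p² = 0.36²·1.076² + 0.64²·3.819² + 2·0.59·0.36·0.64·1.076·3.819 = 7.2412 (%²).
σ_p = √7.2412 = 2.691%.
At 99.5%, z = 2.576.
VaR = 2.576 × 2.691% = 6.932%; on $75,000,000 that is $5,199,000.

$5,200,000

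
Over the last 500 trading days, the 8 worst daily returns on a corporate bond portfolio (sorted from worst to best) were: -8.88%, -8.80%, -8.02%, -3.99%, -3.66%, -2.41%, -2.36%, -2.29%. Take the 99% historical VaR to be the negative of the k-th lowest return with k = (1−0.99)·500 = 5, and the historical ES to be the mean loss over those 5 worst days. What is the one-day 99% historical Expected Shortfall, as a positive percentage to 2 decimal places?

6.67%

The 5 worst returns sum to -33.35%.
ES = −(-33.35%) / 5 = 6.67%.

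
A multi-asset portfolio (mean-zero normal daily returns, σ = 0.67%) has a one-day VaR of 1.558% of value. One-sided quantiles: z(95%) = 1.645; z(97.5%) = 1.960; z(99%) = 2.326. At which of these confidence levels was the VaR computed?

99%

Implied z = VaR/σ = 1.558 / 0.67 = 2.325.
This matches z(99%) = 2.326.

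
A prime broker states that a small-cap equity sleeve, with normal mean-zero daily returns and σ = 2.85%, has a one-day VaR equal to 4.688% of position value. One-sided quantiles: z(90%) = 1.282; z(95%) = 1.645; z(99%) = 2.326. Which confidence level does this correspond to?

95%

Implied z = VaR/σ = 4.688 / 2.85 = 1.645.
This matches z(95%) = 1.645.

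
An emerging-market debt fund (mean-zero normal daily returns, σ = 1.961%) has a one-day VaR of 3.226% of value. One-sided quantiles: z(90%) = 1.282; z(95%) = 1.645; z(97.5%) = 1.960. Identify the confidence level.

Implied z = VaR/σ = 3.226 / 1.961 = 1.645.
This matches z(95%) = 1.645.

95%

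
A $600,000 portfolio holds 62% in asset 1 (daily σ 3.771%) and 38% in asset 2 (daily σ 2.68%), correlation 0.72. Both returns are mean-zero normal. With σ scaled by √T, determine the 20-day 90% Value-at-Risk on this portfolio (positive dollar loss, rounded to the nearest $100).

$108,400

σ_p = √(0.62²·3.771² + 0.38²·2.68² + 2·0.72·0.62·0.38·3.771·2.68) = 3.152%.
σ_{20d} = 3.152% × √20 = 14.096%.
z(90%) = 1.282.
VaR = 1.282 × 14.096% = 18.071%; on $600,000 that is $108,426.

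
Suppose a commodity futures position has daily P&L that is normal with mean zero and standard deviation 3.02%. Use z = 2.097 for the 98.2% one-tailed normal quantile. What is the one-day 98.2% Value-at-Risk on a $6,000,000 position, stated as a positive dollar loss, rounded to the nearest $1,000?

$380,000

VaR = z·σ = 2.097 × 3.02% = 6.333%.
On $6,000,000: 0.06333 × $6,000,000 = $379,980.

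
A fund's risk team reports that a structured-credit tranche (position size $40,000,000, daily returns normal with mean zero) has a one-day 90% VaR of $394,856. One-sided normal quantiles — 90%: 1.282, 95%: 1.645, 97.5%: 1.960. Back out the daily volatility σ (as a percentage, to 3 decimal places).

VaR as a fraction: $394,856 / $40,000,000 = 0.987%.
σ = VaR / z = 0.987% / 1.282 = 0.770%.

0.770%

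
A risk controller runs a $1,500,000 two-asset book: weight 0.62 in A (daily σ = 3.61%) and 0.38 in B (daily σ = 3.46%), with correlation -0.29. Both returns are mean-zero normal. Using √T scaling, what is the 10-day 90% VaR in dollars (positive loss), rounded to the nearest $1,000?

σ_p = √(0.62²·3.61² + 0.38²·3.46² + 2·-0.29·0.62·0.38·3.61·3.46) = 2.243%.
σ_{10d} = 2.243% × √10 = 7.093%.
z(90%) = 1.282.
VaR = 1.282 × 7.093% = 9.093%; on $1,500,000 that is $136,395.

$136,000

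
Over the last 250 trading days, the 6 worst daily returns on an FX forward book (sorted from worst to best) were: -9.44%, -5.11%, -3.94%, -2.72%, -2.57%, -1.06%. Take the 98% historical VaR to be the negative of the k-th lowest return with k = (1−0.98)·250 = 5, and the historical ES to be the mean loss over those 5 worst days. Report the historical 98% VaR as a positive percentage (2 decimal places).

2.57%

k = 5; the 5th lowest return is -2.57%, so VaR = 2.57%.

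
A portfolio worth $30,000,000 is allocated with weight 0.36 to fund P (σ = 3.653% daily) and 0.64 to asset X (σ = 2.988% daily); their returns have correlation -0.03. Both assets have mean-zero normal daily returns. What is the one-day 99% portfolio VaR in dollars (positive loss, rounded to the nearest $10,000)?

σ_p² = 0.36²·3.653² + 0.64²·2.988² + 2·-0.03·0.36·0.64·3.653·2.988 = 5.2355 (%²).
σ_p = √5.2355 = 2.288%.
At 99%, z = 2.326.
VaR = 2.326 × 2.288% = 5.322%; on $30,000,000 that is $1,596,600.

$1,600,000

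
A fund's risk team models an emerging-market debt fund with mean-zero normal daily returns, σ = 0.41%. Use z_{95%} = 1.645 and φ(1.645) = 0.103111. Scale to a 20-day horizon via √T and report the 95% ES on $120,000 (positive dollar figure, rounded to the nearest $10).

$4,540

σ_{20d} = 0.41% × √20 = 1.834%.
ES multiplier = φ(z)/(1−α) = 0.103111/0.05 = 2.062.
ES = 1.834% × 2.062 = 3.782%; on $120,000: $4,538.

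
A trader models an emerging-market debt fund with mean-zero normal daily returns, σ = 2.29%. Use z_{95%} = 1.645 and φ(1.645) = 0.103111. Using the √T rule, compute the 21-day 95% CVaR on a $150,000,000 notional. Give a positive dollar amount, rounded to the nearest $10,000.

$32,460,000

σ_{21d} = 2.29% × √21 = 10.494%.
ES multiplier = φ(z)/(1−α) = 0.103111/0.05 = 2.062.
ES = 10.494% × 2.062 = 21.639%; on $150,000,000: $32,458,500.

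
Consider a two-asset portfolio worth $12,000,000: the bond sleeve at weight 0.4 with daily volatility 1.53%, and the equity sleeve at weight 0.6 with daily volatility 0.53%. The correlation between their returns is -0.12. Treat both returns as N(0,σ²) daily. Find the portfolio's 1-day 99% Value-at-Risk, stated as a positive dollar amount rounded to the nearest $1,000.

σ_p² = 0.4²·1.53² + 0.6²·0.53² + 2·-0.12·0.4·0.6·1.53·0.53 = 0.4290 (%²).
σ_p = √0.4290 = 0.655%.
At 99%, z = 2.326.
VaR = 2.326 × 0.655% = 1.524%; on $12,000,000 that is $182,880.

$183,000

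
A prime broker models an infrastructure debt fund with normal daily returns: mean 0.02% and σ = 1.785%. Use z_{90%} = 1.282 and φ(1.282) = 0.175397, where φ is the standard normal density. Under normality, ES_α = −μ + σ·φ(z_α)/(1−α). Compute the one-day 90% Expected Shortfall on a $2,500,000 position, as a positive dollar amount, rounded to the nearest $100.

$77,800

Tail multiplier: φ(z)/(1−α) = 0.175397 / 0.1 = 1.754.
ES = −(0.02%) + 1.785% × 1.754 = 3.111%.
On $2,500,000: 0.03111 × $2,500,000 = $77,775.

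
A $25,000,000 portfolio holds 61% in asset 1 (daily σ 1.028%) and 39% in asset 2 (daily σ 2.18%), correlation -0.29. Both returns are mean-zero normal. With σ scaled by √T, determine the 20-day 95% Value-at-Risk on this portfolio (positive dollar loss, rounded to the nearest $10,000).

$1,650,000

σ_p = √(0.61²·1.028² + 0.39²·2.18² + 2·-0.29·0.61·0.39·1.028·2.18) = 0.898%.
σ_{20d} = 0.898% × √20 = 4.016%.
z(95%) = 1.645.
VaR = 1.645 × 4.016% = 6.606%; on $25,000,000 that is $1,651,500.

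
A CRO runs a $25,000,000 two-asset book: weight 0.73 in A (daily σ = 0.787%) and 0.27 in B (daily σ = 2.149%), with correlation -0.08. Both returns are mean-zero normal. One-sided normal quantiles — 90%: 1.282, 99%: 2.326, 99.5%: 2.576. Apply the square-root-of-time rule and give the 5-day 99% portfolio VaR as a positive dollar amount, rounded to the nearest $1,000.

$1,018,000

σ_p = √(0.73²·0.787² + 0.27²·2.149² + 2·-0.08·0.73·0.27·0.787·2.149) = 0.783%.
σ_{5d} = 0.783% × √5 = 1.751%.
VaR = 2.326 × 1.751% = 4.073%; on $25,000,000 that is $1,018,250.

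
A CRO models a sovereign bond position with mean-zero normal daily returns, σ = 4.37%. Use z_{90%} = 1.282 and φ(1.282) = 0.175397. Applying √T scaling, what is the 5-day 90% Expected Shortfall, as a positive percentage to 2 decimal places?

17.14%

σ_{5d} = 4.37% × √5 = 9.772%.
ES multiplier = φ(z)/(1−α) = 0.175397/0.1 = 1.754.
ES = 9.772% × 1.754 = 17.140%.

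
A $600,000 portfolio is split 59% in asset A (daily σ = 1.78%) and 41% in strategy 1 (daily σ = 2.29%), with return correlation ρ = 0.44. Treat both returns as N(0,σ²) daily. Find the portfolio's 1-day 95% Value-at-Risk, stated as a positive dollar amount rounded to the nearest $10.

σ_p² = 0.59²·1.78² + 0.41²·2.29² + 2·0.44·0.59·0.41·1.78·2.29 = 2.8522 (%²).
σ_p = √2.8522 = 1.689%.
At 95%, z = 1.645.
VaR = 1.645 × 1.689% = 2.778%; on $600,000 that is $16,668.

$16,670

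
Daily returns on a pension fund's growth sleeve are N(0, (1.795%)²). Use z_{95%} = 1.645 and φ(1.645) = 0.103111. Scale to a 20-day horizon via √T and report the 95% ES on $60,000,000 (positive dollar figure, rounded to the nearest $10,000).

σ_{20d} = 1.795% × √20 = 8.027%.
ES multiplier = φ(z)/(1−α) = 0.103111/0.05 = 2.062.
ES = 8.027% × 2.062 = 16.552%; on $60,000,000: $9,931,200.

$9,930,000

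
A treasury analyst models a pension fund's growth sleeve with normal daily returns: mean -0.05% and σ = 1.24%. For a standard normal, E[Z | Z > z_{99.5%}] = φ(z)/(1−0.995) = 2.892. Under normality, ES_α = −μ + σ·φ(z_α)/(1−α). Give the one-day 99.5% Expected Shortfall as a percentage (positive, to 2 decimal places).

3.64%

ES = −(-0.05%) + 1.24% × 2.892 = 3.636%.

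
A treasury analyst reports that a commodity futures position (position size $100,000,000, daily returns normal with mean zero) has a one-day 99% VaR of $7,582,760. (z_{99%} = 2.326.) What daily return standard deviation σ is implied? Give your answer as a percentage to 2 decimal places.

3.26%

VaR as a fraction: $7,582,760 / $100,000,000 = 7.583%.
σ = VaR / z = 7.583% / 2.326 = 3.260%.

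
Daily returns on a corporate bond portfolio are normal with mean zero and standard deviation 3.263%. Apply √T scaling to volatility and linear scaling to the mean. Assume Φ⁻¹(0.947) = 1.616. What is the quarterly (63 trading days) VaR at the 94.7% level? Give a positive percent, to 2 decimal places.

41.85%

σ_{63d} = 3.263% × √63 = 25.899%.
VaR = 1.616 × 25.899% = 41.853%.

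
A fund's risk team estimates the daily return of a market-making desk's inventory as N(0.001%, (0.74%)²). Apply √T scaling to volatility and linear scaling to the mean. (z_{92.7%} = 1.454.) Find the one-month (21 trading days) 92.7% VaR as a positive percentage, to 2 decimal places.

4.91%

σ_{21d} = 0.74% × √21 = 3.391%; μ_{21d} = 21 × 0.001% = 0.021%.
VaR = −(0.021%) + 1.454 × 3.391% = 4.910%.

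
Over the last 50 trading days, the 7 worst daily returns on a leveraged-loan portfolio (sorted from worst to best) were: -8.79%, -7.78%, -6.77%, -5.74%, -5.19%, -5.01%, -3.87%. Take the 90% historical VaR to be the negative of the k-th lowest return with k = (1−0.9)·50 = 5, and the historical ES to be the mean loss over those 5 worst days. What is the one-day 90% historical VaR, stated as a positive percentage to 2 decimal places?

k = 5; the 5th lowest return is -5.19%, so VaR = 5.19%.

5.19%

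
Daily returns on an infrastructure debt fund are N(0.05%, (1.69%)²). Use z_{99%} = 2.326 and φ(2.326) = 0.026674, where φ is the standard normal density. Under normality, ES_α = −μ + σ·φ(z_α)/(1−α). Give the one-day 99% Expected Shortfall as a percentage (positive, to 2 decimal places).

Tail multiplier: φ(z)/(1−α) = 0.026674 / 0.01 = 2.667.
ES = −(0.05%) + 1.69% × 2.667 = 4.457%.

4.46%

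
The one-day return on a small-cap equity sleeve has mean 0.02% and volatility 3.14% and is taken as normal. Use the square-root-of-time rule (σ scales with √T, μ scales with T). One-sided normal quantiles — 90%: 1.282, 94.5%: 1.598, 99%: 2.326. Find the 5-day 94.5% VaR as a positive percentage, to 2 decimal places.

11.12%

σ_{5d} = 3.14% × √5 = 7.021%; μ_{5d} = 5 × 0.02% = 0.100%.
VaR = −(0.100%) + 1.598 × 7.021% = 11.120%.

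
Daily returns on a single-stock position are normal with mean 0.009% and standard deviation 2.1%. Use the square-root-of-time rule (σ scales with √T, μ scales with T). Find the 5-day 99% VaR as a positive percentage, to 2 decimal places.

At 99%, z = 2.326.
σ_{5d} = 2.1% × √5 = 4.696%; μ_{5d} = 5 × 0.009% = 0.045%.
VaR = −(0.045%) + 2.326 × 4.696% = 10.878%.

10.88%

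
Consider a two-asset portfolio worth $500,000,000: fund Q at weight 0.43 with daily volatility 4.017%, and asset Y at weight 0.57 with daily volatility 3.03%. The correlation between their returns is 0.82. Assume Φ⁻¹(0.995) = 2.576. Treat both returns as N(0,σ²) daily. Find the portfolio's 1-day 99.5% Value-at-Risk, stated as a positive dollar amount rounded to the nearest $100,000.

$42,400,000

σ_p² = 0.43²·4.017² + 0.57²·3.03² + 2·0.82·0.43·0.57·4.017·3.03 = 10.8590 (%²).
σ_p = √10.8590 = 3.295%.
VaR = 2.576 × 3.295% = 8.488%; on $500,000,000 that is $42,440,000.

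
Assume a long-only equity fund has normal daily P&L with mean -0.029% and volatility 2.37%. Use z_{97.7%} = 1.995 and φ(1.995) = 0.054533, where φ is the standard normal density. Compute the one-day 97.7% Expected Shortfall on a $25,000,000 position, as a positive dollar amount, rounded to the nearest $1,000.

Tail multiplier: φ(z)/(1−α) = 0.054533 / 0.023 = 2.371.
ES = −(-0.029%) + 2.37% × 2.371 = 5.648%.
On $25,000,000: 0.05648 × $25,000,000 = $1,412,000.

$1,412,000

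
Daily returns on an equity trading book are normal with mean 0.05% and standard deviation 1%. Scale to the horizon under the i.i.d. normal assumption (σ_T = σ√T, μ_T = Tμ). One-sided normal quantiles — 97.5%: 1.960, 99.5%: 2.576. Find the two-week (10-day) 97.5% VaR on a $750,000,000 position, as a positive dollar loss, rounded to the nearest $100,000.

$42,700,000

σ_{10d} = 1% × √10 = 3.162%; μ_{10d} = 10 × 0.05% = 0.500%.
VaR = −(0.500%) + 1.960 × 3.162% = 5.698%.
On $750,000,000: 0.05698 × $750,000,000 = $42,735,000.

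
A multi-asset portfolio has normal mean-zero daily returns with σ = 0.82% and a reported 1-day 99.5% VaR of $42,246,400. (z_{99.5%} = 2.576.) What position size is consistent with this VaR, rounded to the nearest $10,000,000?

$2,000,000,000

VaR as a fraction of value: z·σ = 2.576 × 0.82% = 2.11232%.
Position = $42,246,400 / 0.0211232 = $2,000,000,000.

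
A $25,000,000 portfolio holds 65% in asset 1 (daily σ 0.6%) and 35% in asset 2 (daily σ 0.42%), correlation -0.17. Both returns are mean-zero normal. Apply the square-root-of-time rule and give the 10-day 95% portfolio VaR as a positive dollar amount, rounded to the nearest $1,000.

σ_p = √(0.65²·0.6² + 0.35²·0.42² + 2·-0.17·0.65·0.35·0.6·0.42) = 0.393%.
σ_{10d} = 0.393% × √10 = 1.243%.
z(95%) = 1.645.
VaR = 1.645 × 1.243% = 2.045%; on $25,000,000 that is $511,250.

$511,000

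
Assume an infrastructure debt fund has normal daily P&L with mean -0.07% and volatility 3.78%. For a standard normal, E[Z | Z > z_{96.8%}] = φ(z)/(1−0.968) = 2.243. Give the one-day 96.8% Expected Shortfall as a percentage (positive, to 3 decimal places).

8.549%

ES = −(-0.07%) + 3.78% × 2.243 = 8.549%.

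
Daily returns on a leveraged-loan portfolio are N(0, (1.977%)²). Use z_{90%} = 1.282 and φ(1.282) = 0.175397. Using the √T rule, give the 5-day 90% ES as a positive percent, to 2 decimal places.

7.75%

σ_{5d} = 1.977% × √5 = 4.421%.
ES multiplier = φ(z)/(1−α) = 0.175397/0.1 = 1.754.
ES = 4.421% × 1.754 = 7.754%.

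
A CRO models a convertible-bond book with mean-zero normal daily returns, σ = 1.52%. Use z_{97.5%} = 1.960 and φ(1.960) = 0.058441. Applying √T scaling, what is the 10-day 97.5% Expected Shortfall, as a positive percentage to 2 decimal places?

11.24%

σ_{10d} = 1.52% × √10 = 4.807%.
ES multiplier = φ(z)/(1−α) = 0.058441/0.025 = 2.338.
ES = 4.807% × 2.338 = 11.239%.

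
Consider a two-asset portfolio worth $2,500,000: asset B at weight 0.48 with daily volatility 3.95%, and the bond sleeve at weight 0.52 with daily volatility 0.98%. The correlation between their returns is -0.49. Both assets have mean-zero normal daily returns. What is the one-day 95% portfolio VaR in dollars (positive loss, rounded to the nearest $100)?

σ_p² = 0.48²·3.95² + 0.52²·0.98² + 2·-0.49·0.48·0.52·3.95·0.98 = 2.9076 (%²).
σ_p = √2.9076 = 1.705%.
At 95%, z = 1.645.
VaR = 1.645 × 1.705% = 2.805%; on $2,500,000 that is $70,125.

$70,100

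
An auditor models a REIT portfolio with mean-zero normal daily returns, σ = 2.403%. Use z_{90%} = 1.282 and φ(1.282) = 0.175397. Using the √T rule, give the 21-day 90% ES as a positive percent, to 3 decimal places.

σ_{21d} = 2.403% × √21 = 11.012%.
ES multiplier = φ(z)/(1−α) = 0.175397/0.1 = 1.754.
ES = 11.012% × 1.754 = 19.315%.

19.315%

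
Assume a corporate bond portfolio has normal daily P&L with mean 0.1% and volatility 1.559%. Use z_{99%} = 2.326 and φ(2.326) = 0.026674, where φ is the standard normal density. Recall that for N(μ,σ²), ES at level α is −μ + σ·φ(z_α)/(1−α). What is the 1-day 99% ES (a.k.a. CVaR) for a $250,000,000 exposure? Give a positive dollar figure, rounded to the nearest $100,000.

Tail multiplier: φ(z)/(1−α) = 0.026674 / 0.01 = 2.667.
ES = −(0.1%) + 1.559% × 2.667 = 4.058%.
On $250,000,000: 0.04058 × $250,000,000 = $10,145,000.

$10,100,000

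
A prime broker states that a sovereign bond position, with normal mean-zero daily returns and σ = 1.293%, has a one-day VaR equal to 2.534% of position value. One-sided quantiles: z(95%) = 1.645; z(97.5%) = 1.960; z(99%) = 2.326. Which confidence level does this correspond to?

Implied z = VaR/σ = 2.534 / 1.293 = 1.960.
This matches z(97.5%) = 1.960.

97.5%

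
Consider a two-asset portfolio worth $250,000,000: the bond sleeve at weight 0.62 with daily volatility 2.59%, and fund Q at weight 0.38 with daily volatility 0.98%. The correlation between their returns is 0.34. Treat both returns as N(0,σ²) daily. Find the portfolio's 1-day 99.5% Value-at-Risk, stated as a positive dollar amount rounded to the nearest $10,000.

σ_p² = 0.62²·2.59² + 0.38²·0.98² + 2·0.34·0.62·0.38·2.59·0.98 = 3.1239 (%²).
σ_p = √3.1239 = 1.767%.
At 99.5%, z = 2.576.
VaR = 2.576 × 1.767% = 4.552%; on $250,000,000 that is $11,380,000.

$11,380,000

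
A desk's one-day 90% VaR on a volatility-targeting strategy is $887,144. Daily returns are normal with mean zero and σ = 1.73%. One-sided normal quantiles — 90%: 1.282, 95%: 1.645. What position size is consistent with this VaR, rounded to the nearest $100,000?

VaR as a fraction of value: z·σ = 1.282 × 1.73% = 2.21786%.
Position = $887,144 / 0.0221786 = $40,000,000.

$40,000,000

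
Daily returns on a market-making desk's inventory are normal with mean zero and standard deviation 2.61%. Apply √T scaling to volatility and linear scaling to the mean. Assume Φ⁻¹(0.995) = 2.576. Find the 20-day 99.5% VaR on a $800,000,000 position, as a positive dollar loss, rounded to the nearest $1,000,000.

$241,000,000

σ_{20d} = 2.61% × √20 = 11.672%.
VaR = 2.576 × 11.672% = 30.067%.
On $800,000,000: 0.30067 × $800,000,000 = $240,536,000.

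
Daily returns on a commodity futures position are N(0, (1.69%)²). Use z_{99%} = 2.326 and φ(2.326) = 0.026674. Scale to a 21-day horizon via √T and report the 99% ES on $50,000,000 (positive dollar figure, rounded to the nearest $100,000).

$10,300,000

σ_{21d} = 1.69% × √21 = 7.745%.
ES multiplier = φ(z)/(1−α) = 0.026674/0.01 = 2.667.
ES = 7.745% × 2.667 = 20.656%; on $50,000,000: $10,328,000.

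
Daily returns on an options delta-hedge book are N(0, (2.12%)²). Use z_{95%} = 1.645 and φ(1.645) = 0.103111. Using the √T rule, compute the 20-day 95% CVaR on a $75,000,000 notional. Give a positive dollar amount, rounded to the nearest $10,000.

σ_{20d} = 2.12% × √20 = 9.481%.
ES multiplier = φ(z)/(1−α) = 0.103111/0.05 = 2.062.
ES = 9.481% × 2.062 = 19.550%; on $75,000,000: $14,662,500.

$14,660,000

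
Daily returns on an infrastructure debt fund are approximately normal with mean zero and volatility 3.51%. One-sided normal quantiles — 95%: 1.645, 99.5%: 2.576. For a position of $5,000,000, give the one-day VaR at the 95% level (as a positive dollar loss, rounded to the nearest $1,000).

$289,000

VaR = z·σ = 1.645 × 3.51% = 5.774%.
On $5,000,000: 0.05774 × $5,000,000 = $288,700.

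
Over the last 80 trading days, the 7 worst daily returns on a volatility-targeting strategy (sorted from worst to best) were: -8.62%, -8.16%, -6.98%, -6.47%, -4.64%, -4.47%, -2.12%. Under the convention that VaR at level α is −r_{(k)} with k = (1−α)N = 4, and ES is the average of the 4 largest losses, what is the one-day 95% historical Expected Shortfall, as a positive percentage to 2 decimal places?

7.56%

The 4 worst returns sum to -30.23%.
ES = −(-30.23%) / 4 = 7.5575% ≈ 7.56%.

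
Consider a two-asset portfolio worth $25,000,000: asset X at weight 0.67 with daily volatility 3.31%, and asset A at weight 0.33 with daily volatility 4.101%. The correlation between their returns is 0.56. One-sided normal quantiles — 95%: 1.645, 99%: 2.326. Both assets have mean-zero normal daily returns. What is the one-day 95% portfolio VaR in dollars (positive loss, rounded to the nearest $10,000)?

$1,310,000

σ_p² = 0.67²·3.31² + 0.33²·4.101² + 2·0.56·0.67·0.33·3.31·4.101 = 10.1111 (%²).
σ_p = √10.1111 = 3.180%.
VaR = 1.645 × 3.180% = 5.231%; on $25,000,000 that is $1,307,750.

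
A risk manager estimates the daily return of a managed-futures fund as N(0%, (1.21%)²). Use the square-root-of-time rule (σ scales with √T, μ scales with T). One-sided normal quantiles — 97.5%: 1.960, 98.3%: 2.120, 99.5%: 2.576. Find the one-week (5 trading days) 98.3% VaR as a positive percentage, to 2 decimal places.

σ_{5d} = 1.21% × √5 = 2.706%.
VaR = 2.120 × 2.706% = 5.737%.

5.74%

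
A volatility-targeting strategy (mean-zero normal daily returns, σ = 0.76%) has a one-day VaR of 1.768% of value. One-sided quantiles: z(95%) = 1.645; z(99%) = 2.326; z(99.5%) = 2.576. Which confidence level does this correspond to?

Implied z = VaR/σ = 1.768 / 0.76 = 2.326.
This matches z(99%) = 2.326.

99%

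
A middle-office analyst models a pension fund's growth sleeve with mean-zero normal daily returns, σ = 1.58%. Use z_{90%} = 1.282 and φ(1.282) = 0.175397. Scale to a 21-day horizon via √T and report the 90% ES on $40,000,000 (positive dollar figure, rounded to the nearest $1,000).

σ_{21d} = 1.58% × √21 = 7.240%.
ES multiplier = φ(z)/(1−α) = 0.175397/0.1 = 1.754.
ES = 7.240% × 1.754 = 12.699%; on $40,000,000: $5,079,600.

$5,080,000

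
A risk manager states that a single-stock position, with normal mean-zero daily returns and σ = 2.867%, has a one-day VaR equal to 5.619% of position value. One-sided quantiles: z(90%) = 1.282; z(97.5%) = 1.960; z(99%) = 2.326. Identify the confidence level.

97.5%

Implied z = VaR/σ = 5.619 / 2.867 = 1.960.
This matches z(97.5%) = 1.960.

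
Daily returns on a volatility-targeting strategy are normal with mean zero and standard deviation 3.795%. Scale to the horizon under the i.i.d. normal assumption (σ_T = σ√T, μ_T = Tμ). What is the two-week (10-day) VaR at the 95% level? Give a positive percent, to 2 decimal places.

At 95%, z = 1.645.
σ_{10d} = 3.795% × √10 = 12.001%.
VaR = 1.645 × 12.001% = 19.742%.

19.74%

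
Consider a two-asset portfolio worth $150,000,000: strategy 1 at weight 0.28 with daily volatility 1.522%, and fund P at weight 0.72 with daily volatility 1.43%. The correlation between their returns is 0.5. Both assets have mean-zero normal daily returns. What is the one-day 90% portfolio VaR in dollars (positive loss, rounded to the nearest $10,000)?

$2,490,000

σ_p² = 0.28²·1.522² + 0.72²·1.43² + 2·0.5·0.28·0.72·1.522·1.43 = 1.6805 (%²).
σ_p = √1.6805 = 1.296%.
At 90%, z = 1.282.
VaR = 1.282 × 1.296% = 1.661%; on $150,000,000 that is $2,491,500.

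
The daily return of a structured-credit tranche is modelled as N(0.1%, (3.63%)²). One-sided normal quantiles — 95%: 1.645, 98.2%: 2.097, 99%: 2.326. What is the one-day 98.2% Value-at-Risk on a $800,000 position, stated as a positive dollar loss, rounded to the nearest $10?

$60,100

VaR = −μ + z·σ = −(0.1%) + 2.097 × 3.63% = 7.512%.
On $800,000: 0.07512 × $800,000 = $60,096.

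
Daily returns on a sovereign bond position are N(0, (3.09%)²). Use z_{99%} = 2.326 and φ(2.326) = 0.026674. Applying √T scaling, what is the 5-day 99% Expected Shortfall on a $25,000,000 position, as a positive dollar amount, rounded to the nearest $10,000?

σ_{5d} = 3.09% × √5 = 6.909%.
ES multiplier = φ(z)/(1−α) = 0.026674/0.01 = 2.667.
ES = 6.909% × 2.667 = 18.426%; on $25,000,000: $4,606,500.

$4,610,000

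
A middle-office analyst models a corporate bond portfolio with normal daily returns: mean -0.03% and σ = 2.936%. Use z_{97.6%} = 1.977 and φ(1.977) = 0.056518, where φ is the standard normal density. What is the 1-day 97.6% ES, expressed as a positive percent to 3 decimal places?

Tail multiplier: φ(z)/(1−α) = 0.056518 / 0.024 = 2.355.
ES = −(-0.03%) + 2.936% × 2.355 = 6.944%.

6.944%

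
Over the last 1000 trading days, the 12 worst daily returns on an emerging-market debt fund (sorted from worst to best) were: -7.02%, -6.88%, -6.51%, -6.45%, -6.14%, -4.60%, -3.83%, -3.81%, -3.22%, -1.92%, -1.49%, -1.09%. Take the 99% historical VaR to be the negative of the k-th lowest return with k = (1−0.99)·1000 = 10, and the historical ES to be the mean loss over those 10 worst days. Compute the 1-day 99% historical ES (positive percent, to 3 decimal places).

The 10 worst returns sum to -50.38%.
ES = −(-50.38%) / 10 = 5.038%.

5.038%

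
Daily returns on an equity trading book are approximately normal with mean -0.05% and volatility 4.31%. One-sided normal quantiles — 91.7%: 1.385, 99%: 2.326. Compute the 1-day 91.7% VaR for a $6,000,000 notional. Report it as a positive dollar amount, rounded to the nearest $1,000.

VaR = −μ + z·σ = −(-0.05%) + 1.385 × 4.31% = 6.019%.
On $6,000,000: 0.06019 × $6,000,000 = $361,140.

$361,000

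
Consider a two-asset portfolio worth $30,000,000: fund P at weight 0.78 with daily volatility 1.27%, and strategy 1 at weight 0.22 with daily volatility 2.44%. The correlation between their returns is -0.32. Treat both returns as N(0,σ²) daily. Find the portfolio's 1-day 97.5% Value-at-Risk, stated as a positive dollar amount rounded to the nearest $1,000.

$567,000

σ_p² = 0.78²·1.27² + 0.22²·2.44² + 2·-0.32·0.78·0.22·1.27·2.44 = 0.9291 (%²).
σ_p = √0.9291 = 0.964%.
At 97.5%, z = 1.960.
VaR = 1.960 × 0.964% = 1.889%; on $30,000,000 that is $566,700.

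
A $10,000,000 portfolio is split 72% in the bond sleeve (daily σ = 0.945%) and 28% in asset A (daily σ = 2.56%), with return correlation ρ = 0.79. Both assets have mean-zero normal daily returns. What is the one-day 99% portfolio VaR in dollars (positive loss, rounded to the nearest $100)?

$307,500

σ_p² = 0.72²·0.945² + 0.28²·2.56² + 2·0.79·0.72·0.28·0.945·2.56 = 1.7473 (%²).
σ_p = √1.7473 = 1.322%.
At 99%, z = 2.326.
VaR = 2.326 × 1.322% = 3.075%; on $10,000,000 that is $307,500.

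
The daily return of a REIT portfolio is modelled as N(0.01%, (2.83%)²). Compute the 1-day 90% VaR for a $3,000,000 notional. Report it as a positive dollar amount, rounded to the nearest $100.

At 90% one-sided, z = 1.282.
VaR = −μ + z·σ = −(0.01%) + 1.282 × 2.83% = 3.618%.
On $3,000,000: 0.03618 × $3,000,000 = $108,540.

$108,500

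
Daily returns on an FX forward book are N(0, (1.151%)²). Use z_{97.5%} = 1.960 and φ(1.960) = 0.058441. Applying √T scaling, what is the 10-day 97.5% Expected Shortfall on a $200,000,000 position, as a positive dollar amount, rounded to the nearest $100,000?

σ_{10d} = 1.151% × √10 = 3.640%.
ES multiplier = φ(z)/(1−α) = 0.058441/0.025 = 2.338.
ES = 3.640% × 2.338 = 8.510%; on $200,000,000: $17,020,000.

$17,000,000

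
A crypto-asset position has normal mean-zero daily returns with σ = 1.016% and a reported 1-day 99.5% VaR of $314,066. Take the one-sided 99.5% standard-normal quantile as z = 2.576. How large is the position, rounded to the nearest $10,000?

VaR as a fraction of value: z·σ = 2.576 × 1.016% = 2.61722%.
Position = $314,066 / 0.0261722 = $12,000,003.

$12,000,000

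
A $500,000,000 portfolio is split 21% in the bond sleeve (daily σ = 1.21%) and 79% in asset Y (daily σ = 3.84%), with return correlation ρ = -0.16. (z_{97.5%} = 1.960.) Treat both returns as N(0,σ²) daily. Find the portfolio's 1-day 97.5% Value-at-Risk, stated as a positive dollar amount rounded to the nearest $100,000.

$29,400,000

σ_p² = 0.21²·1.21² + 0.79²·3.84² + 2·-0.16·0.21·0.79·1.21·3.84 = 9.0206 (%²).
σ_p = √9.0206 = 3.003%.
VaR = 1.960 × 3.003% = 5.886%; on $500,000,000 that is $29,430,000.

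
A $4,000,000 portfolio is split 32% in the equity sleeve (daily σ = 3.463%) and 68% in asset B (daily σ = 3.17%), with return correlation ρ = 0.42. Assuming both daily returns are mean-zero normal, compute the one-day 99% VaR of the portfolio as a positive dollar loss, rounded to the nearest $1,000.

σ_p² = 0.32²·3.463² + 0.68²·3.17² + 2·0.42·0.32·0.68·3.463·3.17 = 7.8812 (%²).
σ_p = √7.8812 = 2.807%.
At 99%, z = 2.326.
VaR = 2.326 × 2.807% = 6.529%; on $4,000,000 that is $261,160.

$261,000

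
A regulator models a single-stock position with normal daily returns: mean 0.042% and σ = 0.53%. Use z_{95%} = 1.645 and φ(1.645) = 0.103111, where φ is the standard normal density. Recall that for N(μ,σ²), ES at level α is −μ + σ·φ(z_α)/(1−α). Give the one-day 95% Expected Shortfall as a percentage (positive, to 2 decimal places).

1.05%

Tail multiplier: φ(z)/(1−α) = 0.103111 / 0.05 = 2.062.
ES = −(0.042%) + 0.53% × 2.062 = 1.051%.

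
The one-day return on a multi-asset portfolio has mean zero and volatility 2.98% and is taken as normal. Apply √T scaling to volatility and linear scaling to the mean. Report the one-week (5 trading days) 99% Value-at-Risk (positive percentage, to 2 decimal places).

15.50%

At 99%, z = 2.326.
σ_{5d} = 2.98% × √5 = 6.663%.
VaR = 2.326 × 6.663% = 15.498%.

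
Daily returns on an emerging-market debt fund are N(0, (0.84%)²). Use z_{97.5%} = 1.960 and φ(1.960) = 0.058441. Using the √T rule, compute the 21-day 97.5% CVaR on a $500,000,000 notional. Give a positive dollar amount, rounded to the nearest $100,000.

σ_{21d} = 0.84% × √21 = 3.849%.
ES multiplier = φ(z)/(1−α) = 0.058441/0.025 = 2.338.
ES = 3.849% × 2.338 = 8.999%; on $500,000,000: $44,995,000.

$45,000,000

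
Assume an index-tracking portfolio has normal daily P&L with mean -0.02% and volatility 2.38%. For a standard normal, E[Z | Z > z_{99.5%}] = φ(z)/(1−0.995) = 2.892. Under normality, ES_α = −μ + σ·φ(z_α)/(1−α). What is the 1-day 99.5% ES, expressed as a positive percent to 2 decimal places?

6.90%

ES = −(-0.02%) + 2.38% × 2.892 = 6.903%.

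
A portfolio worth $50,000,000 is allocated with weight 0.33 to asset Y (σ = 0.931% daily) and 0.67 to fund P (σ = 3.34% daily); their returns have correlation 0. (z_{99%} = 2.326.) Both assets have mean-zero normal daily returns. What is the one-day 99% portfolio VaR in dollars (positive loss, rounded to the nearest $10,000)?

σ_p² = 0.33²·0.931² + 0.67²·3.34² + 2·0·0.33·0.67·0.931·3.34 = 5.1021 (%²).
σ_p = √5.1021 = 2.259%.
VaR = 2.326 × 2.259% = 5.254%; on $50,000,000 that is $2,627,000.

$2,630,000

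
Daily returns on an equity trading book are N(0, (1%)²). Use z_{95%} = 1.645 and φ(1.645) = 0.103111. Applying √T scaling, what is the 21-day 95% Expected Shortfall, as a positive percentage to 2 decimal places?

σ_{21d} = 1% × √21 = 4.583%.
ES multiplier = φ(z)/(1−α) = 0.103111/0.05 = 2.062.
ES = 4.583% × 2.062 = 9.450%.

9.45%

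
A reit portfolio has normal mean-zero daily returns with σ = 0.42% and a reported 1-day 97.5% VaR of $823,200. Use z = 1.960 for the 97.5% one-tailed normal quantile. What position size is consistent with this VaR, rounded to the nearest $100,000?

$100,000,000

VaR as a fraction of value: z·σ = 1.960 × 0.42% = 0.8232%.
Position = $823,200 / 0.008232 = $100,000,000.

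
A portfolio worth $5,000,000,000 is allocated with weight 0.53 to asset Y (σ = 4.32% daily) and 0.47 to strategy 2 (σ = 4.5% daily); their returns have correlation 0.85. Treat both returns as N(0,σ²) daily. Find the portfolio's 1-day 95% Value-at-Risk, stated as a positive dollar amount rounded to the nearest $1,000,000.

σ_p² = 0.53²·4.32² + 0.47²·4.5² + 2·0.85·0.53·0.47·4.32·4.5 = 17.9477 (%²).
σ_p = √17.9477 = 4.236%.
At 95%, z = 1.645.
VaR = 1.645 × 4.236% = 6.968%; on $5,000,000,000 that is $348,400,000.

$348,000,000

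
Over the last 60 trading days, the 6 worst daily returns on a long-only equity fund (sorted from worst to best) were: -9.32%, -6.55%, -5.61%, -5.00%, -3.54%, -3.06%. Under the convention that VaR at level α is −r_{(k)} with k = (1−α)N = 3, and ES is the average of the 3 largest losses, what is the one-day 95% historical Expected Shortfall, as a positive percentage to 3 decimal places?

7.160%

The 3 worst returns sum to -21.48%.
ES = −(-21.48%) / 3 = 7.16% ≈ 7.160%.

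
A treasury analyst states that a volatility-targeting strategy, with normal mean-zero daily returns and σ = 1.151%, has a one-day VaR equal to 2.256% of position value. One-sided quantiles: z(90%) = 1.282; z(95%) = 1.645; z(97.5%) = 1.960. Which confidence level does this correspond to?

97.5%

Implied z = VaR/σ = 2.256 / 1.151 = 1.960.
This matches z(97.5%) = 1.960.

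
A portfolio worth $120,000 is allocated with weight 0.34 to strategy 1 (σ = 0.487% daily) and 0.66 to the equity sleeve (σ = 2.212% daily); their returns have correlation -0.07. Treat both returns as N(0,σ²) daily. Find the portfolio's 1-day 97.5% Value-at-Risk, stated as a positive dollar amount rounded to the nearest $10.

$3,430

σ_p² = 0.34²·0.487² + 0.66²·2.212² + 2·-0.07·0.34·0.66·0.487·2.212 = 2.1249 (%²).
σ_p = √2.1249 = 1.458%.
At 97.5%, z = 1.960.
VaR = 1.960 × 1.458% = 2.858%; on $120,000 that is $3,430.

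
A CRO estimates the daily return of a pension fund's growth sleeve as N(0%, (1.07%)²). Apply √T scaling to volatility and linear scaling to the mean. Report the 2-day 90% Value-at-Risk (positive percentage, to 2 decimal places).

At 90%, z = 1.282.
σ_{2d} = 1.07% × √2 = 1.513%.
VaR = 1.282 × 1.513% = 1.940%.

1.94%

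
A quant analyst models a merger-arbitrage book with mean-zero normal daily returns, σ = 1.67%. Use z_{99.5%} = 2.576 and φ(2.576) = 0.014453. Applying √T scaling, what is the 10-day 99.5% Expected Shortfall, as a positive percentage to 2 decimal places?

σ_{10d} = 1.67% × √10 = 5.281%.
ES multiplier = φ(z)/(1−α) = 0.014453/0.005 = 2.891.
ES = 5.281% × 2.891 = 15.267%.

15.27%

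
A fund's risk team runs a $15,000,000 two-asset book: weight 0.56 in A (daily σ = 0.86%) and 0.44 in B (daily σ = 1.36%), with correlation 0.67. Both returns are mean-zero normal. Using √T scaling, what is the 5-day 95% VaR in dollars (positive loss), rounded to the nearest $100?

σ_p = √(0.56²·0.86² + 0.44²·1.36² + 2·0.67·0.56·0.44·0.86·1.36) = 0.988%.
σ_{5d} = 0.988% × √5 = 2.209%.
z(95%) = 1.645.
VaR = 1.645 × 2.209% = 3.634%; on $15,000,000 that is $545,100.

$545,100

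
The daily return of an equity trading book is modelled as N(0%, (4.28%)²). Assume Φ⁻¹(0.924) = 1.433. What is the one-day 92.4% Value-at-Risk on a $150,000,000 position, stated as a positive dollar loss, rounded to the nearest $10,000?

$9,200,000

VaR = z·σ = 1.433 × 4.28% = 6.133%.
On $150,000,000: 0.06133 × $150,000,000 = $9,199,500.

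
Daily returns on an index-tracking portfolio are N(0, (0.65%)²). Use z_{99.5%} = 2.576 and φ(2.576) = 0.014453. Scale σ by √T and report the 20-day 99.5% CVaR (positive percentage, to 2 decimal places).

8.40%

σ_{20d} = 0.65% × √20 = 2.907%.
ES multiplier = φ(z)/(1−α) = 0.014453/0.005 = 2.891.
ES = 2.907% × 2.891 = 8.404%.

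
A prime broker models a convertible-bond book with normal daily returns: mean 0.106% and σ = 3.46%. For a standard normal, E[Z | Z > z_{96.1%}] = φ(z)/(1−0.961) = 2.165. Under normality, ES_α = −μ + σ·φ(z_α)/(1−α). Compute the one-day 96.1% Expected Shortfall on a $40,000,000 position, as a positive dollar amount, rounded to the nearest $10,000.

ES = −(0.106%) + 3.46% × 2.165 = 7.385%.
On $40,000,000: 0.07385 × $40,000,000 = $2,954,000.

$2,950,000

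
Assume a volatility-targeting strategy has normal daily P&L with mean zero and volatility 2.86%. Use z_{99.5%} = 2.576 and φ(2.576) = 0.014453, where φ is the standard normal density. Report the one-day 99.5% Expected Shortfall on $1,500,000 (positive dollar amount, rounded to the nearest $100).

$124,000

Tail multiplier: φ(z)/(1−α) = 0.014453 / 0.005 = 2.891.
ES = 2.86% × 2.891 = 8.268%.
On $1,500,000: 0.08268 × $1,500,000 = $124,020.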